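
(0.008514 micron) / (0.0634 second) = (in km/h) 4.834e-07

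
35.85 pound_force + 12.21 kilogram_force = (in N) 279.2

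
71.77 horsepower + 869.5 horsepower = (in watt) 7.019e+05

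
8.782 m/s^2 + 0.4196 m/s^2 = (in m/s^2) 9.202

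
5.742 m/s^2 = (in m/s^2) 5.742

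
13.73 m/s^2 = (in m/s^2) 13.73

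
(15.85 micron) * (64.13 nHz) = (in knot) 1.976e-12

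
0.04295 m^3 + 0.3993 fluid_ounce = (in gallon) 11.35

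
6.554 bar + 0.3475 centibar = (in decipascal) 6.557e+06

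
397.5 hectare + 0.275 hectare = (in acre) 982.9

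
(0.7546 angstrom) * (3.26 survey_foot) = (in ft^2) 8.071e-10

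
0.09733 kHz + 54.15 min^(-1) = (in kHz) 0.09823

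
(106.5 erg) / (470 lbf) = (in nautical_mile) 2.751e-12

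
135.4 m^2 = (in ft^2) 1457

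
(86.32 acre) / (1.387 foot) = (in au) 5.523e-06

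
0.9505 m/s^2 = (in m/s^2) 0.9505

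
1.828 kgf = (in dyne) 1.793e+06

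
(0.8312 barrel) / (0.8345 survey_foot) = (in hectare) 5.195e-05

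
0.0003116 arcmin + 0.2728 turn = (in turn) 0.2728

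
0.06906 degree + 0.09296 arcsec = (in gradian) 0.07676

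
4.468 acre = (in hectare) 1.808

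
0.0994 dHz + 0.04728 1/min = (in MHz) 1.073e-08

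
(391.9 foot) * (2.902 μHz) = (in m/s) 0.0003466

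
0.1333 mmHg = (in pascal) 17.77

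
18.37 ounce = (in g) 520.8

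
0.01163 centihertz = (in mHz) 0.1163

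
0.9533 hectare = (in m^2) 9533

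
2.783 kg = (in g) 2783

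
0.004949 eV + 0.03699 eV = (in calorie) 1.606e-21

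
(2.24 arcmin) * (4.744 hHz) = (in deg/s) 17.71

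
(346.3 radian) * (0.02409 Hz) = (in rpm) 79.66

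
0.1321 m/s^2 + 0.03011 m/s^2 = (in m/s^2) 0.1622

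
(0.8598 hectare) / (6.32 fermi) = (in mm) 1.36e+21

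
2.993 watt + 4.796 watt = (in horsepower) 0.01045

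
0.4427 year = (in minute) 2.327e+05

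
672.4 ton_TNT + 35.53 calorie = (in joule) 2.813e+12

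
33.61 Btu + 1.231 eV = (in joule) 3.546e+04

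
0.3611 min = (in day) 0.0002508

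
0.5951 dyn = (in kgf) 6.068e-07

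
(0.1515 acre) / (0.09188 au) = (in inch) 1.756e-06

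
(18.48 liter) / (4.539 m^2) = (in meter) 0.004071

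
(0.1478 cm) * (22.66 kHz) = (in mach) 0.09836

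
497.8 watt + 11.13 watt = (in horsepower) 0.6825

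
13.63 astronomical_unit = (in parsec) 6.608e-05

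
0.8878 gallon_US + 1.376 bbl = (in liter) 222.1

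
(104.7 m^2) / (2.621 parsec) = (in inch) 5.097e-14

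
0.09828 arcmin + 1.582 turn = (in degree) 569.5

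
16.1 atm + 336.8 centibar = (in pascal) 1.968e+06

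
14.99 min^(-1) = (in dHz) 2.498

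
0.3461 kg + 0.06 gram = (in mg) 3.462e+05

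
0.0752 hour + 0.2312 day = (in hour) 5.624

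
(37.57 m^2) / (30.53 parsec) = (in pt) 1.13e-13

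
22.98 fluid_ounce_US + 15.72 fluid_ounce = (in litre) 1.144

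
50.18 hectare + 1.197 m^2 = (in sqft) 5.401e+06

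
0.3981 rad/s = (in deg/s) 22.81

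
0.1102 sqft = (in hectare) 1.024e-06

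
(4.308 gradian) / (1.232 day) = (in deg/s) 3.642e-05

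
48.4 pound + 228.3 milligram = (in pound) 48.4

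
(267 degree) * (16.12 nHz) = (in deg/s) 4.304e-06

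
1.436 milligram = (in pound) 3.166e-06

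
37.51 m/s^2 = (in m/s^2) 37.51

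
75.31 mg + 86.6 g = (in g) 86.68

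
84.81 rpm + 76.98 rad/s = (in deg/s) 4919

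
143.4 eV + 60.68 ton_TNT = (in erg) 2.539e+18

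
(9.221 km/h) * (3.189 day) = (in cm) 7.057e+07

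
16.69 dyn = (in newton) 0.0001669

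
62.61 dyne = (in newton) 0.0006261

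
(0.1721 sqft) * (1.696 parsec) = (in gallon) 2.21e+17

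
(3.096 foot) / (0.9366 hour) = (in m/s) 0.0002799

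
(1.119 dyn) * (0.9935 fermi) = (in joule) 1.112e-20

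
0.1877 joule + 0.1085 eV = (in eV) 1.172e+18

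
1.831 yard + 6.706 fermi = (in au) 1.119e-11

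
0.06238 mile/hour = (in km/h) 0.1004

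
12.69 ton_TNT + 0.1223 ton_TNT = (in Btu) 5.081e+07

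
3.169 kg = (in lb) 6.986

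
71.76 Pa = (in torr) 0.5382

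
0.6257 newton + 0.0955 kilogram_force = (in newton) 1.562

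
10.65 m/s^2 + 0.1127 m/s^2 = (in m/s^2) 10.76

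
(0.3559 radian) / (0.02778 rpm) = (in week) 0.0002023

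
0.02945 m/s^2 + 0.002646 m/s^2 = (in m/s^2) 0.0321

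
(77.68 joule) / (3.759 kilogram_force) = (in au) 1.409e-11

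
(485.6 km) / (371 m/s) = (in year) 4.15e-05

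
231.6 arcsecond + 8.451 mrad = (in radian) 0.009574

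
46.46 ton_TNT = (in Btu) 1.842e+08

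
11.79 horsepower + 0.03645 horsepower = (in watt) 8819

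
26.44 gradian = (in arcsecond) 8.567e+04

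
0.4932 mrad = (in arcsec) 101.7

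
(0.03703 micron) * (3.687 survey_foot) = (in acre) 1.028e-11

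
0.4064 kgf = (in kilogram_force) 0.4064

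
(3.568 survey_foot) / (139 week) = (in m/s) 1.294e-08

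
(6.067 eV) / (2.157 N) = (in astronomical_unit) 3.012e-30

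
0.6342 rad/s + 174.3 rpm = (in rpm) 180.4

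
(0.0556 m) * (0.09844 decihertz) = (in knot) 0.001064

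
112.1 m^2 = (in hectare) 0.01121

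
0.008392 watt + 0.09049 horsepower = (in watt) 67.49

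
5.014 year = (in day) 1830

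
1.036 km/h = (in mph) 0.6437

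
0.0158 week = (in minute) 159.3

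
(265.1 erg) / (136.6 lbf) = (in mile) 2.711e-11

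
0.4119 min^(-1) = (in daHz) 0.0006865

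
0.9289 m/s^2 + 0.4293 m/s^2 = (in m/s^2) 1.358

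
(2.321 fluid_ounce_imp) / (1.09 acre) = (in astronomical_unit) 9.994e-20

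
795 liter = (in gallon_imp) 174.9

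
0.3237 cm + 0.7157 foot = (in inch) 8.716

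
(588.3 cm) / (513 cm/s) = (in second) 1.147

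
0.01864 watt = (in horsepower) 2.5e-05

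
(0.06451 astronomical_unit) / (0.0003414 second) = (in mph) 6.323e+13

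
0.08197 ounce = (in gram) 2.324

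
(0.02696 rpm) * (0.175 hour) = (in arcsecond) 3.669e+05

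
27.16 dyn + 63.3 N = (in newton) 63.3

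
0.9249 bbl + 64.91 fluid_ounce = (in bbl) 0.937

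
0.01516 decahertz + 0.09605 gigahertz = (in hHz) 9.605e+05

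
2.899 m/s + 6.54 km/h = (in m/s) 4.716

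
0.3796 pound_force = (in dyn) 1.689e+05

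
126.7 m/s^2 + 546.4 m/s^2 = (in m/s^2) 673.1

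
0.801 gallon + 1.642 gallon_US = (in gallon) 2.443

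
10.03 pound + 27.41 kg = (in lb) 70.46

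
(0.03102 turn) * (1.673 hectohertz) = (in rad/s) 32.61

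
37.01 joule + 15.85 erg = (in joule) 37.01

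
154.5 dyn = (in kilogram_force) 0.0001575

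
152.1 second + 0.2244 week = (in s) 1.359e+05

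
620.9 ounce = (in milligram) 1.76e+07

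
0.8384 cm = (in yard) 0.009169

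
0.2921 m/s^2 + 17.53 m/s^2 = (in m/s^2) 17.82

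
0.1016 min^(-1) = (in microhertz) 1693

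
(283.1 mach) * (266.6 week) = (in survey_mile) 9.658e+09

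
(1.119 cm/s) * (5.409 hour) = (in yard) 238.3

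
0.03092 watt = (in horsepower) 4.146e-05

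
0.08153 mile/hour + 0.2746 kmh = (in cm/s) 11.27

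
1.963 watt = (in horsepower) 0.002632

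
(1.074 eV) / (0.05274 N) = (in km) 3.263e-21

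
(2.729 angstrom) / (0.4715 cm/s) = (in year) 1.835e-15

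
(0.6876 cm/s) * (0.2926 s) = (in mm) 2.012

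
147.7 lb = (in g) 6.7e+04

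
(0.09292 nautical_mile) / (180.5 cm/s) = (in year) 3.023e-06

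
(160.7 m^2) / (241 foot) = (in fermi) 2.188e+15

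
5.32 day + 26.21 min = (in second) 4.612e+05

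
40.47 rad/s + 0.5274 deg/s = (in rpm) 386.5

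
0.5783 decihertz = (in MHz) 5.783e-08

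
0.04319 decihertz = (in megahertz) 4.319e-09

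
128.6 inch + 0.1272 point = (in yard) 3.572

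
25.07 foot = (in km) 0.007641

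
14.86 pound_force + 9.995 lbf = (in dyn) 1.106e+07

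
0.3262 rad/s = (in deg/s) 18.69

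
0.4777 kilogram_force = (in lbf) 1.053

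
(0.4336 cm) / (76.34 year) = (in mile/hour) 4.029e-12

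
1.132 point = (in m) 0.0003993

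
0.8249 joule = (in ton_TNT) 1.972e-10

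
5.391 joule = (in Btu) 0.00511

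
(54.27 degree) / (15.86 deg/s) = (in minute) 0.05703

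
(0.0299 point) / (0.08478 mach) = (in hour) 1.015e-10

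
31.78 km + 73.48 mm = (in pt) 9.009e+07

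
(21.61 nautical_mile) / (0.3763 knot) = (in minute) 3446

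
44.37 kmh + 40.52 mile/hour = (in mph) 68.09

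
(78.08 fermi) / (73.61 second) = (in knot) 2.062e-15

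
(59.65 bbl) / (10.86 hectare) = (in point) 0.2475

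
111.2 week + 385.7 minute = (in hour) 1.869e+04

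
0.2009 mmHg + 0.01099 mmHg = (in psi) 0.004097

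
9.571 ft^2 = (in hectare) 8.892e-05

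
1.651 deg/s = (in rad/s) 0.02882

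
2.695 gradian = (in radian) 0.04233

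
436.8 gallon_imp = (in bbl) 12.49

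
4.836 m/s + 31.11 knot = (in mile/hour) 46.62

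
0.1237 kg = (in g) 123.7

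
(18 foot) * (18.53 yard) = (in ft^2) 1001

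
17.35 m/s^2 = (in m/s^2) 17.35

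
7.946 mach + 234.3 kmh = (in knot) 5386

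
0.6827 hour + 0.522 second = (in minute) 40.97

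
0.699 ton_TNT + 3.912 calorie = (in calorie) 6.99e+08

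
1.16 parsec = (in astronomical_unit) 2.393e+05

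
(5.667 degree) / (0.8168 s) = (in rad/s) 0.1211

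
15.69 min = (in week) 0.001557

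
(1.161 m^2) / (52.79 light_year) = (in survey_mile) 1.444e-21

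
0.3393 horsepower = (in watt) 253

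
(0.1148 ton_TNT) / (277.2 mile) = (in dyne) 1.077e+08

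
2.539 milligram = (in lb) 5.598e-06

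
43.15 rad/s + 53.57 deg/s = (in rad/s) 44.08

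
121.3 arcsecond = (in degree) 0.03369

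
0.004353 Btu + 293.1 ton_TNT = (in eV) 7.654e+30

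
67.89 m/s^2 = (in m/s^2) 67.89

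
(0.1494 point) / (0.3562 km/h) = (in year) 1.689e-11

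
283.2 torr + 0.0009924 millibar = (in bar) 0.3776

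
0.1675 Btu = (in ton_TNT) 4.224e-08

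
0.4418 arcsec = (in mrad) 0.002142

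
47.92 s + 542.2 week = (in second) 3.279e+08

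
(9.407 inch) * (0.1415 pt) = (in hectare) 1.193e-09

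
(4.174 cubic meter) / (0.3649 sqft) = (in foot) 404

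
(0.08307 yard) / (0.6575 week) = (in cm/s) 1.91e-05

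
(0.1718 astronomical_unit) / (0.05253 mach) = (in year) 45.56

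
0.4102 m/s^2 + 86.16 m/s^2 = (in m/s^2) 86.57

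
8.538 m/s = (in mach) 0.02507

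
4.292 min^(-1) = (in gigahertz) 7.153e-11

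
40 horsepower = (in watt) 2.983e+04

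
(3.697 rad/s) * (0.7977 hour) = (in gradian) 6.759e+05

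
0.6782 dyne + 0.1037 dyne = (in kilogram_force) 7.973e-07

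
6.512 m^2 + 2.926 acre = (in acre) 2.928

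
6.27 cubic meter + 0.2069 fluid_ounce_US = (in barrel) 39.44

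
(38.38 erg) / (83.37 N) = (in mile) 2.861e-11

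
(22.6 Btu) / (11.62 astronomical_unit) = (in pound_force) 3.084e-09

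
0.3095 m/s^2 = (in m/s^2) 0.3095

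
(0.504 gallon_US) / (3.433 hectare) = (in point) 0.0001575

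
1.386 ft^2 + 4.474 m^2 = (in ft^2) 49.54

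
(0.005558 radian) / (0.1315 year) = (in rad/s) 1.34e-09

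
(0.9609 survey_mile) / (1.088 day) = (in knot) 0.03198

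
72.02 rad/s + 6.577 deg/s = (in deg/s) 4133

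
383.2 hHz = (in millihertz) 3.832e+07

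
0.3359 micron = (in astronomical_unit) 2.245e-18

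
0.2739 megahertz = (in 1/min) 1.643e+07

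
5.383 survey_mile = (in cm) 8.663e+05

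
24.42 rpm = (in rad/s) 2.557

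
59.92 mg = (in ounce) 0.002114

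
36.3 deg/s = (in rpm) 6.05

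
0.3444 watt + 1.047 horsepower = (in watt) 781.1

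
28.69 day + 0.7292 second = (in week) 4.099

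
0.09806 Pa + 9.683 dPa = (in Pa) 1.066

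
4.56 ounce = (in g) 129.3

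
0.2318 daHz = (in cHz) 231.8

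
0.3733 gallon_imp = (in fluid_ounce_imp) 59.73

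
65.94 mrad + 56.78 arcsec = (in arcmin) 227.6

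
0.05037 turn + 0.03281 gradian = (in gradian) 20.18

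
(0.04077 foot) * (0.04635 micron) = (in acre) 1.423e-13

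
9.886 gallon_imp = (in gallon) 11.87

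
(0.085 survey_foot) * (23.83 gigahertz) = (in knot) 1.2e+09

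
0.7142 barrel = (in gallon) 30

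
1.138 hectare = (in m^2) 1.138e+04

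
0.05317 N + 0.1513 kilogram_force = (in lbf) 0.3455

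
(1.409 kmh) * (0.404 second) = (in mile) 9.825e-05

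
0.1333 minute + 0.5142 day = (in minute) 740.6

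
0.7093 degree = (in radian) 0.01238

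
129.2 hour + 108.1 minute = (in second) 4.716e+05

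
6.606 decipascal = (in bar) 6.606e-06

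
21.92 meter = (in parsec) 7.104e-16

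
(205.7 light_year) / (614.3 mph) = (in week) 1.172e+10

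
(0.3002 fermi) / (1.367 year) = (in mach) 2.045e-26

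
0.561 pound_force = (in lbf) 0.561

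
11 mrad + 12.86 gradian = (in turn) 0.0339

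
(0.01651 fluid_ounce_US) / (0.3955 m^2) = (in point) 0.003499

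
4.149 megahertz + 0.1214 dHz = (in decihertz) 4.149e+07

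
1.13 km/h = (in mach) 0.0009218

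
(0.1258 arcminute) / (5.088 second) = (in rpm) 6.868e-05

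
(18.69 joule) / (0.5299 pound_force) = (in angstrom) 7.929e+10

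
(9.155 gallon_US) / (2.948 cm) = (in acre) 0.0002905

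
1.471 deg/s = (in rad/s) 0.02567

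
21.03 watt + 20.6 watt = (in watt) 41.63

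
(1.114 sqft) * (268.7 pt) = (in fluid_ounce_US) 331.7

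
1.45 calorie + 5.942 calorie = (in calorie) 7.392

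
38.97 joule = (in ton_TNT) 9.314e-09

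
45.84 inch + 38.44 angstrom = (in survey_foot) 3.82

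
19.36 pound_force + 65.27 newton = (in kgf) 15.44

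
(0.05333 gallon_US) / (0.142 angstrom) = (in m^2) 1.422e+07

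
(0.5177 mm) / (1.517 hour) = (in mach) 2.784e-10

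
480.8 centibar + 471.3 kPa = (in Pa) 9.521e+05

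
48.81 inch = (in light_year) 1.31e-16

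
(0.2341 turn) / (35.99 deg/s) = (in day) 2.71e-05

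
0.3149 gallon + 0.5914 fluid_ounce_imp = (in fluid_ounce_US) 40.88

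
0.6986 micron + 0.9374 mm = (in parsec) 3.04e-20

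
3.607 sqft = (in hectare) 3.351e-05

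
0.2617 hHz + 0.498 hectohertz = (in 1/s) 75.97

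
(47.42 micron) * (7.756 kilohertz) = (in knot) 0.7149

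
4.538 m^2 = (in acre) 0.001121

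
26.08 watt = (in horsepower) 0.03497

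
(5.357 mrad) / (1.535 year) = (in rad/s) 1.107e-10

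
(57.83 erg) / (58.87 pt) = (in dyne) 27.85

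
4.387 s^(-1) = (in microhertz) 4.387e+06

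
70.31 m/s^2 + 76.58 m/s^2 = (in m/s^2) 146.9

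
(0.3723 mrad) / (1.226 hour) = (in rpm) 8.055e-07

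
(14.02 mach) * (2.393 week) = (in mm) 6.909e+12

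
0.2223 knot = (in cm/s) 11.44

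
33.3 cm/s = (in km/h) 1.199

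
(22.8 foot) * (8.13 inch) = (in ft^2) 15.45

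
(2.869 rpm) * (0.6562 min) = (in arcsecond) 2.44e+06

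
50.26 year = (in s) 1.585e+09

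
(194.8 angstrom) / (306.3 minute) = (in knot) 2.06e-12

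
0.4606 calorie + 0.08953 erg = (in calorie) 0.4606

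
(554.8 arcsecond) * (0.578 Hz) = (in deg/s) 0.08908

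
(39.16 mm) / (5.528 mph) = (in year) 5.025e-10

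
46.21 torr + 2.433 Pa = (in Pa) 6163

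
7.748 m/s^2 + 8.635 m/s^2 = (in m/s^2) 16.38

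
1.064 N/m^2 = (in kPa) 0.001064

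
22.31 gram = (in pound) 0.04919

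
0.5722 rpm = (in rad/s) 0.05992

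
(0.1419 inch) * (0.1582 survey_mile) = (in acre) 0.0002268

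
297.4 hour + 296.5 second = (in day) 12.4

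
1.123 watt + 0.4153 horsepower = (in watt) 310.8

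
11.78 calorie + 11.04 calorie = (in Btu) 0.0905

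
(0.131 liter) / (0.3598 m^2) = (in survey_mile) 2.262e-07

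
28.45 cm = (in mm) 284.5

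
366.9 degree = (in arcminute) 2.201e+04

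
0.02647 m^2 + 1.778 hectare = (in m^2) 1.778e+04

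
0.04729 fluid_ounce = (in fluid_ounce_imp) 0.04922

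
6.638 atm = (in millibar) 6726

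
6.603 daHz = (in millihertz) 6.603e+04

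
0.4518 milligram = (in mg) 0.4518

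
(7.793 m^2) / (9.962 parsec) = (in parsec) 8.216e-34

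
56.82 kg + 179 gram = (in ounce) 2011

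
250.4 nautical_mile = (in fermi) 4.637e+20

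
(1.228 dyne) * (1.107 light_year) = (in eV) 8.027e+29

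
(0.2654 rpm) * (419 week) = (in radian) 7.043e+06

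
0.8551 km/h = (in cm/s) 23.75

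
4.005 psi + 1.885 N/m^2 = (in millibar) 276.2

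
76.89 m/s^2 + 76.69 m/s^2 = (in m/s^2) 153.6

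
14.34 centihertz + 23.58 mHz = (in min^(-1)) 10.02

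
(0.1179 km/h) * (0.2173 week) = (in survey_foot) 1.412e+04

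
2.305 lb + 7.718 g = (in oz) 37.15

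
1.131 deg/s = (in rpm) 0.1885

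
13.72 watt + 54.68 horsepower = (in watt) 4.079e+04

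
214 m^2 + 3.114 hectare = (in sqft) 3.375e+05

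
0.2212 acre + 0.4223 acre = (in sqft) 2.803e+04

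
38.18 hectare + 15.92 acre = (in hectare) 44.62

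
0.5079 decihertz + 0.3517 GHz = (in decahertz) 3.517e+07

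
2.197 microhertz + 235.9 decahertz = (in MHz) 0.002359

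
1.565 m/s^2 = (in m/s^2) 1.565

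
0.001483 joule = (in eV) 9.256e+15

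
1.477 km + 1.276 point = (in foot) 4846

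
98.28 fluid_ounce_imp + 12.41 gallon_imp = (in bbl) 0.3724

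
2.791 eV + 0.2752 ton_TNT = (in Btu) 1.091e+06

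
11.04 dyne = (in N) 0.0001104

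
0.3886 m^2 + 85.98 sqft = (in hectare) 0.0008376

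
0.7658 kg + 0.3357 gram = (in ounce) 27.02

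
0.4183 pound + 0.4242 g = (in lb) 0.4192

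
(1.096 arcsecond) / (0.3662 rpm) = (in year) 4.394e-12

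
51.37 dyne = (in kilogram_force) 5.238e-05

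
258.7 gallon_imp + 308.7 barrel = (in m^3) 50.26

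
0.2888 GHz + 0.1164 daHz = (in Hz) 2.888e+08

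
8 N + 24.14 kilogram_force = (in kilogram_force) 24.96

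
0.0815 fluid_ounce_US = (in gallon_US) 0.0006367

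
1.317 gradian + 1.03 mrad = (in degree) 1.244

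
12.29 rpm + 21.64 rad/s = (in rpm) 218.9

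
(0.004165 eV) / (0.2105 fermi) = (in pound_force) 7.127e-07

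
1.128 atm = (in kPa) 114.3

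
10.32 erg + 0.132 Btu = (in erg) 1.393e+09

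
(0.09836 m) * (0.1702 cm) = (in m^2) 0.0001674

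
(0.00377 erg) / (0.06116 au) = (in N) 4.12e-20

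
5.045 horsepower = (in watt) 3762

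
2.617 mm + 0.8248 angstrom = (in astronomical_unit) 1.749e-14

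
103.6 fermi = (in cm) 1.036e-11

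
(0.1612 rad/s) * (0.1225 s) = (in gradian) 1.257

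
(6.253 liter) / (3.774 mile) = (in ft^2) 1.108e-05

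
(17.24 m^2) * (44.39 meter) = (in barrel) 4813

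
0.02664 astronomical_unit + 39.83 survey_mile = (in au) 0.02664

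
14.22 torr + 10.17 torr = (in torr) 24.39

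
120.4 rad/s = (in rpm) 1150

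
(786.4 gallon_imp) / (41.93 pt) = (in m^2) 241.7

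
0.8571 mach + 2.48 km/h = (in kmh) 1053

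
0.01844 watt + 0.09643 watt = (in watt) 0.1149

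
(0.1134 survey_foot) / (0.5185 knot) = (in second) 0.1296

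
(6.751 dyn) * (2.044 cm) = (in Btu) 1.308e-09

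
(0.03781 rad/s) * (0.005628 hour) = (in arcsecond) 1.58e+05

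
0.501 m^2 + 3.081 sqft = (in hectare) 7.872e-05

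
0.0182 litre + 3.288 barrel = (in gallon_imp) 115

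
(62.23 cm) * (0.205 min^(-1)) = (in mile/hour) 0.004756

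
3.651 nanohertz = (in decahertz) 3.651e-10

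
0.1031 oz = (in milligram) 2923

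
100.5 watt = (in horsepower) 0.1348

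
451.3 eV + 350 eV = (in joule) 1.284e-16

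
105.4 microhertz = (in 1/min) 0.006324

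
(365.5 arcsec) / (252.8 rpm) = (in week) 1.107e-10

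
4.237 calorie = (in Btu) 0.0168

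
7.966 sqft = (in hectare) 7.401e-05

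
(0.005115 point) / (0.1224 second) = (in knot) 2.866e-05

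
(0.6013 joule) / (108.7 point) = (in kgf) 1.599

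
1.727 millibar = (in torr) 1.295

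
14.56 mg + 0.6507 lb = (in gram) 295.2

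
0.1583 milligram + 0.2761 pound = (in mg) 1.252e+05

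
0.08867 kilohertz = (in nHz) 8.867e+10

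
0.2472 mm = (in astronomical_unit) 1.652e-15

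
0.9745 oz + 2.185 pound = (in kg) 1.019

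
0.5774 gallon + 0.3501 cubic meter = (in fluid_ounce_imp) 1.24e+04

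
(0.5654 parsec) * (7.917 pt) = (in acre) 1.204e+10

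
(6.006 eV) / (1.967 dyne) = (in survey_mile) 3.04e-17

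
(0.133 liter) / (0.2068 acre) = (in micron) 0.1589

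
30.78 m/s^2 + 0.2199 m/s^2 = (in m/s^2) 31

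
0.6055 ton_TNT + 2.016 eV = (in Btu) 2.401e+06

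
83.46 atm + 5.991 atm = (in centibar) 9064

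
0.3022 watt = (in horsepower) 0.0004053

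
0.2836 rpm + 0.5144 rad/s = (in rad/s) 0.5441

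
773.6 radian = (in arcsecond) 1.596e+08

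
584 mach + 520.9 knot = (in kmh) 7.168e+05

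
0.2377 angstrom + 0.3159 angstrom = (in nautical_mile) 2.989e-14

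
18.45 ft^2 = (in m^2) 1.714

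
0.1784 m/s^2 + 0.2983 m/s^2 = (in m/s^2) 0.4767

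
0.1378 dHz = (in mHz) 13.78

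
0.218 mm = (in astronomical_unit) 1.457e-15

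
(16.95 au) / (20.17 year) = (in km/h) 1.435e+04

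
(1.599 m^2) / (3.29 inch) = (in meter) 19.13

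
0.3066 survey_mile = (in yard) 539.6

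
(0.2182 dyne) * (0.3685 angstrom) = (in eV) 501.9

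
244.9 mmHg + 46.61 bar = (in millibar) 4.694e+04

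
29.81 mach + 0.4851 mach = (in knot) 2.005e+04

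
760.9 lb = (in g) 3.451e+05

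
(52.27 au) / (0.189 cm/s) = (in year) 1.312e+08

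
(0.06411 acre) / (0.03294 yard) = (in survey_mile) 5.352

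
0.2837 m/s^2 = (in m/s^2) 0.2837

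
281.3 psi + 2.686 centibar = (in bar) 19.42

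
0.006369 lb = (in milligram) 2889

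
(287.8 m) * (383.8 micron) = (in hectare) 1.105e-05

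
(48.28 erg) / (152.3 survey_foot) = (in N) 1.04e-07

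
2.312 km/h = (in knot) 1.248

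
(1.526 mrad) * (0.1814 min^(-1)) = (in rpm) 4.406e-05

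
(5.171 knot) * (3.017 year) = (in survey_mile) 1.573e+05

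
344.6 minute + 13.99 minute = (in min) 358.6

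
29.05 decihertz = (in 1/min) 174.3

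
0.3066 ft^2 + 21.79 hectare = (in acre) 53.84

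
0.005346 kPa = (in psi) 0.0007754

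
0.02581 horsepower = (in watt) 19.25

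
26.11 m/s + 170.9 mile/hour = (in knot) 199.3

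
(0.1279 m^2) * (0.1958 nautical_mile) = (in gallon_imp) 1.02e+04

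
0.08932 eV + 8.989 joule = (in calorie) 2.148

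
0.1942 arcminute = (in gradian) 0.003596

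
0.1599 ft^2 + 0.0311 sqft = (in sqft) 0.191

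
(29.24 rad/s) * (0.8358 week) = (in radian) 1.478e+07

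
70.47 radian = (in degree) 4038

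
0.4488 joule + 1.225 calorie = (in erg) 5.574e+07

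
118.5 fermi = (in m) 1.185e-13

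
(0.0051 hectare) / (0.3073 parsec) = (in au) 3.595e-26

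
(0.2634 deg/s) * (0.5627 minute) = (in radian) 0.1552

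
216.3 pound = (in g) 9.811e+04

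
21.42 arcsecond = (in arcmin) 0.357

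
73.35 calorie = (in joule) 306.9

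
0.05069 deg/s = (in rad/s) 0.0008847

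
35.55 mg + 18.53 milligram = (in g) 0.05408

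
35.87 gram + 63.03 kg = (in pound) 139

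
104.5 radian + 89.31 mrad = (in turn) 16.65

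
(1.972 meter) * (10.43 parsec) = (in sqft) 6.831e+18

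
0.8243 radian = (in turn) 0.1312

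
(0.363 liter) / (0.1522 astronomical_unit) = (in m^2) 1.594e-14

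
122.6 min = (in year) 0.0002333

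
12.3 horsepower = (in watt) 9172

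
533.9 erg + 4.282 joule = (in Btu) 0.004059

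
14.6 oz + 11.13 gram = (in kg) 0.425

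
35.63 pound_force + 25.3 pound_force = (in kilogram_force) 27.64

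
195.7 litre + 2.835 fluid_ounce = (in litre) 195.8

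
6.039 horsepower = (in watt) 4503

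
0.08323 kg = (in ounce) 2.936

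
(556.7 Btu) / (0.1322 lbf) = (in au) 6.677e-06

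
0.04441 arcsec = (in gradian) 1.371e-05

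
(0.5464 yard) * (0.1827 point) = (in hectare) 3.22e-09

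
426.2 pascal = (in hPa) 4.262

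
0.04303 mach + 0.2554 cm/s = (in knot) 28.49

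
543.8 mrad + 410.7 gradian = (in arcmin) 2.405e+04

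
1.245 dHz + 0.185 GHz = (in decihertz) 1.85e+09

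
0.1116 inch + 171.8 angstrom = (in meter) 0.002835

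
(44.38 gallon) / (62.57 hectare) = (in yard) 2.936e-07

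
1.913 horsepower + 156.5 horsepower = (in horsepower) 158.4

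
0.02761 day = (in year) 7.564e-05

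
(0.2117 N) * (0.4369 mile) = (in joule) 148.9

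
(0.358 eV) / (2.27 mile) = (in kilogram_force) 1.601e-24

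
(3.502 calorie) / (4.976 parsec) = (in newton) 9.543e-17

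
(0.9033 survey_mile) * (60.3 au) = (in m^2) 1.311e+16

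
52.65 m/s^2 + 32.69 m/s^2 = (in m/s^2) 85.34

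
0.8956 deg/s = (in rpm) 0.1493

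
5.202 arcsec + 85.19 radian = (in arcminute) 2.929e+05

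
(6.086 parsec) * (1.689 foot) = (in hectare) 9.668e+12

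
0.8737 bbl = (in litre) 138.9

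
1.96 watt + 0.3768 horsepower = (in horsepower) 0.3794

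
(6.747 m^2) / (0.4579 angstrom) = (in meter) 1.473e+11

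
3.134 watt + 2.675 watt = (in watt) 5.809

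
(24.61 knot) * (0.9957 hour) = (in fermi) 4.538e+19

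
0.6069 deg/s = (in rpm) 0.1012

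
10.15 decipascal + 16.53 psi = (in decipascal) 1.14e+06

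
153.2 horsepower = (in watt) 1.142e+05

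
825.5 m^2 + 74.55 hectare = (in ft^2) 8.033e+06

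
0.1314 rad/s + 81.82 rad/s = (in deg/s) 4695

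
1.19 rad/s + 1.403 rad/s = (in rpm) 24.76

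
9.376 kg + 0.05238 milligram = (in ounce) 330.7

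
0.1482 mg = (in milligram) 0.1482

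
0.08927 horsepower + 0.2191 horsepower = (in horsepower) 0.3084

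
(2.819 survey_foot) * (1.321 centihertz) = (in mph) 0.02539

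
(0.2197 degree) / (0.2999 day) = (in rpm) 1.413e-06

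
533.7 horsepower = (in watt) 3.98e+05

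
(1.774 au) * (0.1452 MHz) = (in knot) 7.49e+16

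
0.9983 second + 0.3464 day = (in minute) 498.8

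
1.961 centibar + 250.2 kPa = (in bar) 2.522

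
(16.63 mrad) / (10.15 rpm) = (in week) 2.587e-08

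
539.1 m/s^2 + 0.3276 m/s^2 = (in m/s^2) 539.4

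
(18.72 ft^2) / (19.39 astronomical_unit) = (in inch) 2.36e-11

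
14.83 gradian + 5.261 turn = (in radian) 33.29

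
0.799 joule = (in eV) 4.987e+18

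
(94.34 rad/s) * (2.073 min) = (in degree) 6.723e+05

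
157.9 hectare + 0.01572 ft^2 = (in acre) 390.2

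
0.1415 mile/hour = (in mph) 0.1415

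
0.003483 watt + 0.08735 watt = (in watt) 0.09083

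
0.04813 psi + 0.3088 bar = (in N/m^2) 3.121e+04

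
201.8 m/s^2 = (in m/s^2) 201.8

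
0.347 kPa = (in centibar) 0.347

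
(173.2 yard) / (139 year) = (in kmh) 1.301e-07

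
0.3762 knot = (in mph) 0.4329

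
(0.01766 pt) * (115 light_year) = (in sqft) 7.296e+13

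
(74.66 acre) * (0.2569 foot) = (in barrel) 1.488e+05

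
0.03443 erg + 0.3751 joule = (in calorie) 0.08965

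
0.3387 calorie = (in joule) 1.417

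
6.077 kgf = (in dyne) 5.96e+06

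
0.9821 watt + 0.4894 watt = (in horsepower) 0.001973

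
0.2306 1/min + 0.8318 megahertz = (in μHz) 8.318e+11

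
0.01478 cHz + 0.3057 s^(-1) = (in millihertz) 305.8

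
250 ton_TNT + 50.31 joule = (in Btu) 9.914e+08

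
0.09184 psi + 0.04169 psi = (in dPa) 9207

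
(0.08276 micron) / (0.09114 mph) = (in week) 3.359e-12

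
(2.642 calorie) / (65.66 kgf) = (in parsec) 5.564e-19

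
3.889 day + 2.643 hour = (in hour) 95.98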